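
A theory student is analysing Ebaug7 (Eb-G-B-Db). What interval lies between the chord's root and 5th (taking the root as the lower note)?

That puts Eb below B.
From Eb to B: 8 semitones over a fifth = augmented.

augmented fifth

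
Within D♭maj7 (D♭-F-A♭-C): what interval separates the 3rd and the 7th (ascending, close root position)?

The 3rd is F and the 7th is C.
From F to C is 7 semitones, exactly the perfect fifth.

perfect fifth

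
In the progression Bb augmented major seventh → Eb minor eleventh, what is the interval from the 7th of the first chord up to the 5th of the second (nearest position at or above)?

minor second

Bb augmented major seventh has A as its 7th, and Eb minor eleventh has Bb as its 5th.
2 letter names make it a second; at 1 semitone (a half step narrower than major) the quality is minor.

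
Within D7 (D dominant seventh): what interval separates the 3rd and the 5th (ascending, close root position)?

m3

Spelling the chord: D, F#, A, C.
That puts F# below A.
From F# to A: 3 semitones over a third = minor.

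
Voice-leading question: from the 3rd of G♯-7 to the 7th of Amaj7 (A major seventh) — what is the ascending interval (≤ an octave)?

major 6th

The 3rd of G♯-7 is B; the 7th of Amaj7 (A major seventh) is G♯.
From B to G♯ is 9 semitones, exactly the major sixth.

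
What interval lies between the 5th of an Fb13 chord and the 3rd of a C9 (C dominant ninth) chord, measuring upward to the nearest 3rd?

augmented third

The 5th of Fb13 is Cb; the 3rd of C9 (C dominant ninth) is E.
From Cb to E: 5 semitones over a third = augmented.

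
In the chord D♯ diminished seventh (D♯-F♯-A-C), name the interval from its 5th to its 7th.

minor third

That puts A below C.
3 letter names make it a third; at 3 semitones (a half step narrower than major) the quality is minor.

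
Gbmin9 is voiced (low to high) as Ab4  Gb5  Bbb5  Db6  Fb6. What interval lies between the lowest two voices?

Those voices are Ab4 and Gb5.
7 letter names make it a seventh; at 10 semitones (a half step narrower than major) the quality is minor.

minor seventh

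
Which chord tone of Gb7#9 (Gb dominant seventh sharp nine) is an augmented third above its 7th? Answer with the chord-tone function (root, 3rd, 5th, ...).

9th

Gb7#9 (Gb dominant seventh sharp nine): Gb-Bb-Db-Fb-A.
The 7th is Fb. An augmented third above Fb is A.
A is the chord's 9th.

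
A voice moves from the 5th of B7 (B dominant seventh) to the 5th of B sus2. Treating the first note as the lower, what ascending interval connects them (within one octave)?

perfect 1st

B7 (B dominant seventh) has F# as its 5th, and B sus2 has F# as its 5th.
Counting 1 letters and 0 half steps from F# gives a perfect unison.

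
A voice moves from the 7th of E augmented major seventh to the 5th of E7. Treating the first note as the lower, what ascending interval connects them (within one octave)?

E augmented major seventh has D♯ as its 7th, and E7 has B as its 5th.
From D♯ to B: 8 semitones over a sixth = minor.

minor 6th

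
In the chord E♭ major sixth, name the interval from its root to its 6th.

major sixth

E♭6 is spelled E♭–G–B♭–C.
Root = E♭; 6th = C.
Counting 6 letters and 9 half steps from E♭ gives a major sixth.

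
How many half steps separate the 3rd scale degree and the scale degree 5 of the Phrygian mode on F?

4

The scale is F Gb Ab Bb C Db Eb.
Ab up to C is a major third — 4 semitones.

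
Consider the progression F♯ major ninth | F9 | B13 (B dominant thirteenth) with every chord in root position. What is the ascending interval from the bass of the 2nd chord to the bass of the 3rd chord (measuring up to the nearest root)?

The roots are F and B.
From F to B: 6 semitones over a fourth = augmented.

augmented fourth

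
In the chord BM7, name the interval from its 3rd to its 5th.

B major seventh: B–D#–F#–A#.
That puts D# below F#.
From D# to F#: 3 semitones over a third = minor.

minor 3rd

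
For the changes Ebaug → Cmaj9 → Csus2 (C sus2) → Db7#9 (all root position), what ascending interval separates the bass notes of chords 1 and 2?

major sixth

The roots are Eb and C.
Eb up to C spans 6 letter names and 9 semitones — a major sixth.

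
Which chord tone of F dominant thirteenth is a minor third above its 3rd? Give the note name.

F dominant thirteenth: F, A, C, Eb, G, D.
The 3rd is A. A minor third above A is C.
C is the chord's 5th.

C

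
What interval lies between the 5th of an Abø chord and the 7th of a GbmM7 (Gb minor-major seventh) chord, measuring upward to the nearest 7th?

The 5th of Abø is Ebb; the 7th of GbmM7 (Gb minor-major seventh) is F.
From Ebb to F: 3 semitones over a second = augmented.

augmented second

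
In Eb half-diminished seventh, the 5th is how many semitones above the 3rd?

Ebø7 is spelled Eb, Gb, Bbb, Db.
Gb to Bbb is a minor third: 3 semitones.

3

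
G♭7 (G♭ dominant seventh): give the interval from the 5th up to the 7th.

G♭ dominant seventh: G♭ B♭ D♭ F♭.
So we need the interval from D♭ up to F♭.
3 letter names make it a third; at 3 semitones (a half step narrower than major) the quality is minor.

minor third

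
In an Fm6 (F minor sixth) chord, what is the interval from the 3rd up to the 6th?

The chord tones of Fm6 are F, Ab, C, D.
3rd = Ab; 6th = D.
Ab up to D is 6 semitones, a half step wider than a perfect fourth, so the interval is augmented.

A4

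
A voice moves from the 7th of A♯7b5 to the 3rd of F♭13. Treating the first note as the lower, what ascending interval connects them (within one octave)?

A♯7b5 has G♯ as its 7th, and F♭13 has A♭ as its 3rd.
2 letter names make it a second; at 0 semitones (a whole step narrower than major) the quality is diminished.

diminished second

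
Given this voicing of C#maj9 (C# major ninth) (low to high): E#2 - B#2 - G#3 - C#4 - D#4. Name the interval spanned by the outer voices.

The outer voices are E#2 and D#4.
E# up to D# is 22 semitones, a half step narrower than a major fourteenth, so the interval is minor.

minor 14th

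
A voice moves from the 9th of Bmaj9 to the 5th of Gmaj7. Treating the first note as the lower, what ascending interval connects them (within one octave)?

The 9th of Bmaj9 is C♯; the 5th of Gmaj7 is D.
From C♯ to D: 1 semitone over a second = minor.

minor second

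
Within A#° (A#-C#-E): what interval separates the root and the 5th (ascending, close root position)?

diminished fifth

That puts A# below E.
5 letter names make it a fifth; at 6 semitones (a half step narrower than perfect) the quality is diminished.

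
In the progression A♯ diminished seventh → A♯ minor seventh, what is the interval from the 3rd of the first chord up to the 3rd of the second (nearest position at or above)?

perfect unison

The 3rd of A♯ diminished seventh is C♯; the 3rd of A♯ minor seventh is C♯.
Counting 1 letters and 0 half steps from C♯ gives a perfect unison.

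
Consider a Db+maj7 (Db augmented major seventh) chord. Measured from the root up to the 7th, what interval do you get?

Dbmaj7#5: Db-F-A-C.
That puts Db below C.
From Db to C is 11 semitones, exactly the major seventh.

major seventh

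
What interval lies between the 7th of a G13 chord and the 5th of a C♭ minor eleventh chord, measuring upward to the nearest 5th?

The 7th of G13 is F; the 5th of C♭ minor eleventh is G♭.
F up to G♭ is 1 semitone, a half step narrower than a major second, so the interval is minor.

minor 2nd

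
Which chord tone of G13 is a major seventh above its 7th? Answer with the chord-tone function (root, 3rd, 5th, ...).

Spelling the chord: G, B, D, F, A, E.
The 7th is F. A major seventh above F is E.
E is the chord's 13th.

13th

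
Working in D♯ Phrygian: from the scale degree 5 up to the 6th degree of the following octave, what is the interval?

The scale runs D♯ E F♯ G♯ A♯ B C♯.
So we need the interval from A♯ up to B.
A♯ up to B is 13 semitones, a half step narrower than a major ninth, so the interval is minor.

m9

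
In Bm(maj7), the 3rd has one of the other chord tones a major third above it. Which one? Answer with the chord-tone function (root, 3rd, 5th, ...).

5th

BmM7 (B minor-major seventh): B, D, F#, A#.
The 3rd is D. A major third above D is F#.
F# is the chord's 5th.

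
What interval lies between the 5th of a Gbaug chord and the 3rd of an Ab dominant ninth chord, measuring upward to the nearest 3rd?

minor 7th

The 5th of Gbaug is D; the 3rd of Ab dominant ninth is C.
From D to C: 10 semitones over a seventh = minor.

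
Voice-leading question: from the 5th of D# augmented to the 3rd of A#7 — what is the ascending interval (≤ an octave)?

minor third

The 5th of D# augmented is A##; the 3rd of A#7 is C##.
3 letter names make it a third; at 3 semitones (a half step narrower than major) the quality is minor.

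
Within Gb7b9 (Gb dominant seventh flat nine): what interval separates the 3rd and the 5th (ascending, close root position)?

minor 3rd

The chord tones of Gb dominant seventh flat nine are Gb–Bb–Db–Fb–Abb.
The 3rd is Bb and the 5th is Db.
3 letter names make it a third; at 3 semitones (a half step narrower than major) the quality is minor.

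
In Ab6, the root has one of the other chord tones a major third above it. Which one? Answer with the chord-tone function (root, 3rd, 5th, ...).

3rd

Ab6 is spelled Ab–C–Eb–F.
The root is Ab. A major third above Ab is C.
C is the chord's 3rd.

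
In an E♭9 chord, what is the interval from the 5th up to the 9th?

perfect 5th

Spelling the chord: E♭–G–B♭–D♭–F.
The 5th is B♭ and the 9th is F.
Counting 5 letters and 7 half steps from B♭ gives a perfect fifth.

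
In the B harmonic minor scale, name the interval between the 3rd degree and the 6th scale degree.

perfect fourth

B harmonic minor: B C# D E F# G A#.
That puts D below G.
From D to G is 5 semitones, exactly the perfect fourth.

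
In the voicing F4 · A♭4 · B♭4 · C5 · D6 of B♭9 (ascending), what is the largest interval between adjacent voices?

major 9th

Adjacent intervals: F4→A♭4 = minor third; A♭4→B♭4 = major second; B♭4→C5 = major second; C5→D6 = major ninth.
The largest is C5 to D6, a major ninth (14 semitones).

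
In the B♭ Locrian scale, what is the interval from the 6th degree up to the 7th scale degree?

The scale runs B♭ C♭ D♭ E♭ F♭ G♭ A♭.
So we need the interval from G♭ up to A♭.
G♭ up to A♭ spans 2 letter names and 2 semitones — a major second.

major second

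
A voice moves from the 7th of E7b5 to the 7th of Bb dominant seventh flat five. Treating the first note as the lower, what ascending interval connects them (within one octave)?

E7b5 has D as its 7th, and Bb dominant seventh flat five has Ab as its 7th.
5 letter names make it a fifth; at 6 semitones (a half step narrower than perfect) the quality is diminished.

diminished 5th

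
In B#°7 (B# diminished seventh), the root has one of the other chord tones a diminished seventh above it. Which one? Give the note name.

A

The chord tones of B#°7 (B# diminished seventh) are B# D# F# A.
The root is B#. A diminished seventh above B# is A.
A is the chord's 7th.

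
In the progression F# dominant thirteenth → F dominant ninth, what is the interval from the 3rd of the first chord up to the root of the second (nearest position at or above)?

diminished sixth

F# dominant thirteenth has A# as its 3rd, and F dominant ninth has F as its root.
6 letter names make it a sixth; at 7 semitones (a whole step narrower than major) the quality is diminished.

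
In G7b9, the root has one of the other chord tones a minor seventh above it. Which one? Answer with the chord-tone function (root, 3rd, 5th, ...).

7th

G7b9: G-B-D-F-Ab.
The root is G. A minor seventh above G is F.
F is the chord's 7th.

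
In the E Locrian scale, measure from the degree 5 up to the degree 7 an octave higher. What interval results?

The scale runs E F G A Bb C D.
So we need the interval from Bb up to D.
Counting 10 letters and 16 half steps from Bb gives a major tenth.

major tenth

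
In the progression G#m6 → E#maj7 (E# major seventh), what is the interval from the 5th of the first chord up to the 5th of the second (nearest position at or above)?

major sixth

The 5th of G#m6 is D#; the 5th of E#maj7 (E# major seventh) is B#.
Counting 6 letters and 9 half steps from D# gives a major sixth.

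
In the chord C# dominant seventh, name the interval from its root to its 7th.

C#7 (C# dominant seventh) is spelled C#, E#, G#, B.
The root is C# and the 7th is B.
C# up to B is 10 semitones, a half step narrower than a major seventh, so the interval is minor.

minor seventh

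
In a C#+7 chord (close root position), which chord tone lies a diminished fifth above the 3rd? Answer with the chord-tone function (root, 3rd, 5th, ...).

7th

C#aug7: C#, E#, G##, B.
The 3rd is E#. A diminished fifth above E# is B.
B is the chord's 7th.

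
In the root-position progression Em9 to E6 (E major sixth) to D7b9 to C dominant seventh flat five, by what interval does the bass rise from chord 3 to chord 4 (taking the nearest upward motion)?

minor seventh

The roots are D and C.
7 letter names make it a seventh; at 10 semitones (a half step narrower than major) the quality is minor.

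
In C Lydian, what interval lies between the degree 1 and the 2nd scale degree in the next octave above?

C lydian: C D E F# G A B.
The degree 1 is C and the 2nd scale degree (up an octave) is D.
Counting 9 letters and 14 half steps from C gives a major ninth.

major ninth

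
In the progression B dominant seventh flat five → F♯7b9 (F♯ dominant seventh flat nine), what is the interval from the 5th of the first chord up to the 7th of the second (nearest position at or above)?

The 5th of B dominant seventh flat five is F; the 7th of F♯7b9 (F♯ dominant seventh flat nine) is E.
From F to E is 11 semitones, exactly the major seventh.

major seventh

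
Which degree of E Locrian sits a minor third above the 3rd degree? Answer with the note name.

The scale is E F G A Bb C D.
The 3rd degree is G; a minor third above that is Bb — scale degree 5.

Bb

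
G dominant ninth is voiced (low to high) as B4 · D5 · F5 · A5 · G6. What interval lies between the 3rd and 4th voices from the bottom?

M3

Those voices are F5 and A5.
Counting 3 letters and 4 half steps from F gives a major third.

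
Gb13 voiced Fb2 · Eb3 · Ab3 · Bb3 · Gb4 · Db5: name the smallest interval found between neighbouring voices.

Adjacent intervals: Fb2→Eb3 = major seventh; Eb3→Ab3 = perfect fourth; Ab3→Bb3 = major second; Bb3→Gb4 = minor sixth; Gb4→Db5 = perfect fifth.
The smallest is Ab3 to Bb3, a major second (2 semitones).

M2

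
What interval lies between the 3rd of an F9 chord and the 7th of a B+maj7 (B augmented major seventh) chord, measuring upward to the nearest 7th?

The 3rd of F9 is A; the 7th of B+maj7 (B augmented major seventh) is A♯.
1 letter names make it a unison; at 1 semitone (a half step wider than perfect) the quality is augmented.

augmented unison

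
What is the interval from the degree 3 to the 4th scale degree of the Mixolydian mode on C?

minor 2nd

Spelling the Mixolydian mode on C: C D E F G A B♭.
That puts E below F.
From E to F: 1 semitone over a second = minor.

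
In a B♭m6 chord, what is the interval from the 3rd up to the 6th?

augmented fourth

B♭m6 is spelled B♭ D♭ F G.
So we need the interval from D♭ up to G.
4 letter names make it a fourth; at 6 semitones (a half step wider than perfect) the quality is augmented.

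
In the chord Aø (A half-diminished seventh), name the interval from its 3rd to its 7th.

perfect fifth

Spelling the chord: A-C-E♭-G.
3rd = C; 7th = G.
From C to G is 7 semitones, exactly the perfect fifth.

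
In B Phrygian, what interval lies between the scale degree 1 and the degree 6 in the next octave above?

minor 13th

The scale runs B C D E F# G A.
Scale degree 1 = B; scale degree 6 (up an octave) = G.
13 letter names make it a thirteenth; at 20 semitones (a half step narrower than major) the quality is minor.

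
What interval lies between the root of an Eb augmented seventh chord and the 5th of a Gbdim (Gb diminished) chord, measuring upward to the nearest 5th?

diminished seventh

The root of Eb augmented seventh is Eb; the 5th of Gbdim (Gb diminished) is Dbb.
7 letter names make it a seventh; at 9 semitones (a whole step narrower than major) the quality is diminished.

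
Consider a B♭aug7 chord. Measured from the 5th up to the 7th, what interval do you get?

diminished third

Spelling the chord: B♭–D–F♯–A♭.
The 5th is F♯ and the 7th is A♭.
From F♯ to A♭: 2 semitones over a third = diminished.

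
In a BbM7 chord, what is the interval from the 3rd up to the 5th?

m3

The chord tones of Bbmaj7 are Bb D F A.
That puts D below F.
3 letter names make it a third; at 3 semitones (a half step narrower than major) the quality is minor.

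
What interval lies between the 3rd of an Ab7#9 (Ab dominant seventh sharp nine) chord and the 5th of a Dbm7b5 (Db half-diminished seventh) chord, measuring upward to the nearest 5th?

Ab7#9 (Ab dominant seventh sharp nine) has C as its 3rd, and Dbm7b5 (Db half-diminished seventh) has Abb as its 5th.
C up to Abb is 7 semitones, a whole step narrower than a major sixth, so the interval is diminished.

diminished 6th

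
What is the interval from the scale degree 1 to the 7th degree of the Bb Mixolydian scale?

minor seventh

Bb mixolydian: Bb C D Eb F G Ab.
Scale degree 1 = Bb; degree 7 = Ab.
From Bb to Ab: 10 semitones over a seventh = minor.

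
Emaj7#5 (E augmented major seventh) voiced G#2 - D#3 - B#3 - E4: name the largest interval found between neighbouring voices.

Adjacent intervals: G#2→D#3 = perfect fifth; D#3→B#3 = major sixth; B#3→E4 = diminished fourth.
The largest is D#3 to B#3, a major sixth (9 semitones).

M6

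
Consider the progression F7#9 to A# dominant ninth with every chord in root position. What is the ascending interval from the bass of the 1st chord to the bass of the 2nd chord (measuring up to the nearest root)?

augmented third

The roots are F and A#.
F up to A# is 5 semitones, a half step wider than a major third, so the interval is augmented.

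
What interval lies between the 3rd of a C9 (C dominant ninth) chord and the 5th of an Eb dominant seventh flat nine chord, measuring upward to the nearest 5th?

C9 (C dominant ninth) has E as its 3rd, and Eb dominant seventh flat nine has Bb as its 5th.
5 letter names make it a fifth; at 6 semitones (a half step narrower than perfect) the quality is diminished.

diminished fifth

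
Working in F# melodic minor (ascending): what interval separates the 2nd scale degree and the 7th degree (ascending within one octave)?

F# melodic minor: F# G# A B C# D# E#.
That puts G# below E#.
From G# to E# is 9 semitones, exactly the major sixth.

M6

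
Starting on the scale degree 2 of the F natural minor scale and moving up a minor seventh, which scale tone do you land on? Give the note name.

The scale is F G Ab Bb C Db Eb.
The scale degree 2 is G; a minor seventh above that is F — scale degree 1.

F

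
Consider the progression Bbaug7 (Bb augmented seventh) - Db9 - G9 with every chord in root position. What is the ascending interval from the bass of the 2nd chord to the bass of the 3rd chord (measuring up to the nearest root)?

The roots are Db and G.
4 letter names make it a fourth; at 6 semitones (a half step wider than perfect) the quality is augmented.

augmented fourth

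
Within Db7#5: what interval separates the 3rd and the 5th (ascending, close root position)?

major 3rd

Spelling the chord: Db-F-A-Cb.
3rd = F; 5th = A.
Counting 3 letters and 4 half steps from F gives a major third.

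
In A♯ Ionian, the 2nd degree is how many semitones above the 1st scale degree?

The scale is A♯ B♯ C𝄪 D♯ E♯ F𝄪 G𝄪.
A♯ up to B♯ is a major second — 2 semitones.

2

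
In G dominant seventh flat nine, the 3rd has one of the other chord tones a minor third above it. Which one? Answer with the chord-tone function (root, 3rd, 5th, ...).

Spelling the chord: G–B–D–F–Ab.
The 3rd is B. A minor third above B is D.
D is the chord's 5th.

5th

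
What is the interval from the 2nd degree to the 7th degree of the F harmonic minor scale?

Spelling the F harmonic minor scale: F G A♭ B♭ C D♭ E.
That puts G below E.
Counting 6 letters and 9 half steps from G gives a major sixth.

M6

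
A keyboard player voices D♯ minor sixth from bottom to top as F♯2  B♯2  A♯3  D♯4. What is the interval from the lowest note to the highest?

major 13th

The outer voices are F♯2 and D♯4.
From F♯ to D♯ is 21 semitones, exactly the major thirteenth.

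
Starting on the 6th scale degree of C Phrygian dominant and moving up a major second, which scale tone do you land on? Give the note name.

The scale is C D♭ E F G A♭ B♭.
The 6th scale degree is A♭; a major second above that is B♭ — scale degree 7.

Bb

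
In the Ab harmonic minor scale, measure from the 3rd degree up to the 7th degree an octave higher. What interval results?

augmented twelfth

The scale runs Ab Bb Cb Db Eb Fb G.
3rd degree = Cb; scale degree 7 (up an octave) = G.
From Cb to G: 20 semitones over a twelfth = augmented.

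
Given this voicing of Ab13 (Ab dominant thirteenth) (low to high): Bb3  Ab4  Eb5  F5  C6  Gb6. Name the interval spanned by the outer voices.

The outer voices are Bb3 and Gb6.
Bb up to Gb is 32 semitones, a half step narrower than a major 20th, so the interval is minor.

minor 20th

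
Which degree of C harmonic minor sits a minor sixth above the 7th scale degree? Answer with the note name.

G

The scale is C D E♭ F G A♭ B.
The 7th scale degree is B; a minor sixth above that is G — scale degree 5.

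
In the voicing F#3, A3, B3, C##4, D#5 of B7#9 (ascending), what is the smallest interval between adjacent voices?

major 2nd

Adjacent intervals: F#3→A3 = minor third; A3→B3 = major second; B3→C##4 = augmented second; C##4→D#5 = minor ninth.
The smallest is A3 to B3, a major second (2 semitones).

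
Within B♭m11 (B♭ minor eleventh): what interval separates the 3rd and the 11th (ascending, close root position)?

major 9th

B♭m11 is spelled B♭ D♭ F A♭ C E♭.
That puts D♭ below E♭.
D♭ up to E♭ spans 9 letter names and 14 semitones — a major ninth.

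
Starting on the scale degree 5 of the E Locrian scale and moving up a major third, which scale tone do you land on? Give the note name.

The scale is E F G A Bb C D.
The scale degree 5 is Bb; a major third above that is D — scale degree 7.

D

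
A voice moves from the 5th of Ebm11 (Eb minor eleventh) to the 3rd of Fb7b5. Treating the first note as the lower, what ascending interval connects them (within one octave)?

Ebm11 (Eb minor eleventh) has Bb as its 5th, and Fb7b5 has Ab as its 3rd.
7 letter names make it a seventh; at 10 semitones (a half step narrower than major) the quality is minor.

m7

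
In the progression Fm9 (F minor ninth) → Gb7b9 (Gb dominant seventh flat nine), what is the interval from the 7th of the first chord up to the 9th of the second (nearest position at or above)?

The 7th of Fm9 (F minor ninth) is Eb; the 9th of Gb7b9 (Gb dominant seventh flat nine) is Abb.
Eb up to Abb is 4 semitones, a half step narrower than a perfect fourth, so the interval is diminished.

diminished 4th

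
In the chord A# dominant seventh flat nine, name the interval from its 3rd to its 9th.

d7

A#7b9 (A# dominant seventh flat nine): A#, C##, E#, G#, B.
So we need the interval from C## up to B.
C## up to B is 9 semitones, a whole step narrower than a major seventh, so the interval is diminished.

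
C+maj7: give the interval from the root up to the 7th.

major 7th

The chord tones of C augmented major seventh are C-E-G#-B.
Root = C; 7th = B.
Counting 7 letters and 11 half steps from C gives a major seventh.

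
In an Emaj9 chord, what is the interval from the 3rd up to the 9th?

The chord tones of E major ninth are E–G#–B–D#–F#.
The 3rd is G# and the 9th is F#.
From G# to F#: 10 semitones over a seventh = minor.

minor seventh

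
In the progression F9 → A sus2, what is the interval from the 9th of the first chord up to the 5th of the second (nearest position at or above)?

The 9th of F9 is G; the 5th of A sus2 is E.
Counting 6 letters and 9 half steps from G gives a major sixth.

major sixth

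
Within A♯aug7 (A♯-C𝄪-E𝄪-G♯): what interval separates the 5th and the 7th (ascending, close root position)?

The 5th is E𝄪 and the 7th is G♯.
From E𝄪 to G♯: 2 semitones over a third = diminished.

diminished third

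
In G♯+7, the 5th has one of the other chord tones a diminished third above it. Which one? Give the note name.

F#

G♯aug7: G♯, B♯, D𝄪, F♯.
The 5th is D𝄪. A diminished third above D𝄪 is F♯.
F♯ is the chord's 7th.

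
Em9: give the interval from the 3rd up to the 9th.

The chord tones of Em9 are E, G, B, D, F#.
The 3rd is G and the 9th is F#.
G up to F# spans 7 letter names and 11 semitones — a major seventh.

major 7th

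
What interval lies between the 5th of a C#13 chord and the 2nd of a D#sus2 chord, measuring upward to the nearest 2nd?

M6

The 5th of C#13 is G#; the 2nd of D#sus2 is E#.
From G# to E# is 9 semitones, exactly the major sixth.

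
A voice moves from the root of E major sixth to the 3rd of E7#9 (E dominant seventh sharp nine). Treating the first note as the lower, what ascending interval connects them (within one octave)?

E major sixth has E as its root, and E7#9 (E dominant seventh sharp nine) has G# as its 3rd.
Counting 3 letters and 4 half steps from E gives a major third.

major third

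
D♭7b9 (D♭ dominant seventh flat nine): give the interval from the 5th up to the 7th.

minor 3rd

The chord tones of D♭7b9 (D♭ dominant seventh flat nine) are D♭, F, A♭, C♭, E𝄫.
So we need the interval from A♭ up to C♭.
From A♭ to C♭: 3 semitones over a third = minor.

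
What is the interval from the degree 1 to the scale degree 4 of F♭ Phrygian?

perfect fourth

The scale runs F♭ G𝄫 A𝄫 B𝄫 C♭ D𝄫 E𝄫.
Degree 1 = F♭; degree 4 = B𝄫.
F♭ up to B𝄫 spans 4 letter names and 5 semitones — a perfect fourth.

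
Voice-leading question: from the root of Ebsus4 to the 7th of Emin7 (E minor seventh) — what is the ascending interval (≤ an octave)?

The root of Ebsus4 is Eb; the 7th of Emin7 (E minor seventh) is D.
Counting 7 letters and 11 half steps from Eb gives a major seventh.

major seventh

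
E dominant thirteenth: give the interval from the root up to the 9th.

major ninth

E13 (E dominant thirteenth): E G# B D F# C#.
That puts E below F#.
E up to F# spans 9 letter names and 14 semitones — a major ninth.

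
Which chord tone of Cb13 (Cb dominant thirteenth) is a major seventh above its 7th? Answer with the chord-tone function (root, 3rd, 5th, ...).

Spelling the chord: Cb, Eb, Gb, Bbb, Db, Ab.
The 7th is Bbb. A major seventh above Bbb is Ab.
Ab is the chord's 13th.

13th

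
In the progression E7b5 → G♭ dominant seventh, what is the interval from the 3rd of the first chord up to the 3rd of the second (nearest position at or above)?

The 3rd of E7b5 is G♯; the 3rd of G♭ dominant seventh is B♭.
3 letter names make it a third; at 2 semitones (a whole step narrower than major) the quality is diminished.

diminished third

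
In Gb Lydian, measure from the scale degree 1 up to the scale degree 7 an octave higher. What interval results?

The scale runs Gb Ab Bb C Db Eb F.
Scale degree 1 = Gb; scale degree 7 (up an octave) = F.
From Gb to F is 23 semitones, exactly the major fourteenth.

major fourteenth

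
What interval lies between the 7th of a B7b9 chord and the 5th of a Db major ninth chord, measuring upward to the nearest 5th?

The 7th of B7b9 is A; the 5th of Db major ninth is Ab.
From A to Ab: 11 semitones over an octave = diminished.

diminished octave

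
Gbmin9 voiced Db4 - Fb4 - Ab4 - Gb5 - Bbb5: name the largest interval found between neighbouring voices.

Adjacent intervals: Db4→Fb4 = minor third; Fb4→Ab4 = major third; Ab4→Gb5 = minor seventh; Gb5→Bbb5 = minor third.
The largest is Ab4 to Gb5, a minor seventh (10 semitones).

minor seventh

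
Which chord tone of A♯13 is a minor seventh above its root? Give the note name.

G#

A♯ dominant thirteenth is spelled A♯–C𝄪–E♯–G♯–B♯–F𝄪.
The root is A♯. A minor seventh above A♯ is G♯.
G♯ is the chord's 7th.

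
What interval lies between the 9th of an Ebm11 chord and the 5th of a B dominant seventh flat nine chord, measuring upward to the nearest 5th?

The 9th of Ebm11 is F; the 5th of B dominant seventh flat nine is F#.
From F to F#: 1 semitone over a unison = augmented.

augmented 1st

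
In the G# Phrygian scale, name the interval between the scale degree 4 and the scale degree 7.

G# phrygian: G# A B C# D# E F#.
Scale degree 4 = C#; degree 7 = F#.
C# up to F# spans 4 letter names and 5 semitones — a perfect fourth.

perfect 4th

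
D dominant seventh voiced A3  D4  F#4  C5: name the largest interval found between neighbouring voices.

Adjacent intervals: A3→D4 = perfect fourth; D4→F#4 = major third; F#4→C5 = diminished fifth.
The largest is F#4 to C5, a diminished fifth (6 semitones).

diminished fifth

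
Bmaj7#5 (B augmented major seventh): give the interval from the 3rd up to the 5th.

B augmented major seventh: B-D#-F##-A#.
So we need the interval from D# up to F##.
Counting 3 letters and 4 half steps from D# gives a major third.

M3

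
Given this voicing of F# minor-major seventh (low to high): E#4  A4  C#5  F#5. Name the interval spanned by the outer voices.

The outer voices are E#4 and F#5.
9 letter names make it a ninth; at 13 semitones (a half step narrower than major) the quality is minor.

minor ninth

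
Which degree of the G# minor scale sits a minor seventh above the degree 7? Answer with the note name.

The scale is G# A# B C# D# E F#.
The degree 7 is F#; a minor seventh above that is E — scale degree 6.

E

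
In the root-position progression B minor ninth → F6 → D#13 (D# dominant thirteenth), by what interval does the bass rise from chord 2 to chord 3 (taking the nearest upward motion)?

augmented 6th

The roots are F and D#.
From F to D#: 10 semitones over a sixth = augmented.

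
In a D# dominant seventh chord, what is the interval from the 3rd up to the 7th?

The chord tones of D#7 are D#, F##, A#, C#.
That puts F## below C#.
From F## to C#: 6 semitones over a fifth = diminished.

diminished fifth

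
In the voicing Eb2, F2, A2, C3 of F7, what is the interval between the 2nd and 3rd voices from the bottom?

M3

Those voices are F2 and A2.
From F to A is 4 semitones, exactly the major third.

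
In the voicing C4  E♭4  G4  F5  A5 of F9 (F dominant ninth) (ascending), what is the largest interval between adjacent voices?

m7

Adjacent intervals: C4→E♭4 = minor third; E♭4→G4 = major third; G4→F5 = minor seventh; F5→A5 = major third.
The largest is G4 to F5, a minor seventh (10 semitones).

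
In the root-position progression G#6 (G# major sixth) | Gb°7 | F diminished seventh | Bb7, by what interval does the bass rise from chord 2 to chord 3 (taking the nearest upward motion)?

major seventh

The roots are Gb and F.
Counting 7 letters and 11 half steps from Gb gives a major seventh.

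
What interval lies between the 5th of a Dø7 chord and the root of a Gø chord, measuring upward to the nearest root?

Dø7 has Ab as its 5th, and Gø has G as its root.
Counting 7 letters and 11 half steps from Ab gives a major seventh.

M7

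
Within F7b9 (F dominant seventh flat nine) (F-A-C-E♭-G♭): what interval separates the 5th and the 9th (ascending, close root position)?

That puts C below G♭.
5 letter names make it a fifth; at 6 semitones (a half step narrower than perfect) the quality is diminished.

diminished fifth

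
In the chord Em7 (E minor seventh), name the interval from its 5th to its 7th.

E minor seventh: E-G-B-D.
5th = B; 7th = D.
B up to D is 3 semitones, a half step narrower than a major third, so the interval is minor.

minor 3rd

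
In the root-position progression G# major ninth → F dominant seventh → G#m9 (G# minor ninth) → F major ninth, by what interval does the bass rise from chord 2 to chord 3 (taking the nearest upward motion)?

augmented second

The roots are F and G#.
2 letter names make it a second; at 3 semitones (a half step wider than major) the quality is augmented.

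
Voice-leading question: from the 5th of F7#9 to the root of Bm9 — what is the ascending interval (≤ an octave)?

The 5th of F7#9 is C; the root of Bm9 is B.
From C to B is 11 semitones, exactly the major seventh.

major seventh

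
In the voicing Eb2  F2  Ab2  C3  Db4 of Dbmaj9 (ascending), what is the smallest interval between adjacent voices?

Adjacent intervals: Eb2→F2 = major second; F2→Ab2 = minor third; Ab2→C3 = major third; C3→Db4 = minor ninth.
The smallest is Eb2 to F2, a major second (2 semitones).

major 2nd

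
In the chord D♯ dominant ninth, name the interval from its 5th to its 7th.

m3

The chord tones of D♯9 are D♯–F𝄪–A♯–C♯–E♯.
So we need the interval from A♯ up to C♯.
From A♯ to C♯: 3 semitones over a third = minor.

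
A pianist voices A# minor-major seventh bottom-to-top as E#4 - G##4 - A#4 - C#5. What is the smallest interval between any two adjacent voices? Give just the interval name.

minor second

Adjacent intervals: E#4→G##4 = major third; G##4→A#4 = minor second; A#4→C#5 = minor third.
The smallest is G##4 to A#4, a minor second (1 semitone).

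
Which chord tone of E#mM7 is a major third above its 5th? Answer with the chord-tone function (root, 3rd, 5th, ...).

7th

E#m(maj7) is spelled E# G# B# D##.
The 5th is B#. A major third above B# is D##.
D## is the chord's 7th.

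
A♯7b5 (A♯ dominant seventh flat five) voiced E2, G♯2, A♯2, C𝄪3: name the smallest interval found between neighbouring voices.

major second

Adjacent intervals: E2→G♯2 = major third; G♯2→A♯2 = major second; A♯2→C𝄪3 = major third.
The smallest is G♯2 to A♯2, a major second (2 semitones).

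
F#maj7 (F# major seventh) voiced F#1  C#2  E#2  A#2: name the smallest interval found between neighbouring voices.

major third

Adjacent intervals: F#1→C#2 = perfect fifth; C#2→E#2 = major third; E#2→A#2 = perfect fourth.
The smallest is C#2 to E#2, a major third (4 semitones).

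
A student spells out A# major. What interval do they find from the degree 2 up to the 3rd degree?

major second

Spelling A# major: A# B# C## D# E# F## G##.
Degree 2 = B#; 3rd degree = C##.
B# up to C## spans 2 letter names and 2 semitones — a major second.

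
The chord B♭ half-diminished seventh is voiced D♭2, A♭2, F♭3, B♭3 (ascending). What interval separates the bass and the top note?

M13

The outer voices are D♭2 and B♭3.
Counting 13 letters and 21 half steps from D♭ gives a major thirteenth.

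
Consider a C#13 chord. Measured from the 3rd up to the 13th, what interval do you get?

perfect eleventh

Spelling the chord: C#, E#, G#, B, D#, A#.
So we need the interval from E# up to A#.
Counting 11 letters and 17 half steps from E# gives a perfect eleventh.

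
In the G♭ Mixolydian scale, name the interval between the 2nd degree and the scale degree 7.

G♭ mixolydian: G♭ A♭ B♭ C♭ D♭ E♭ F♭.
So we need the interval from A♭ up to F♭.
From A♭ to F♭: 8 semitones over a sixth = minor.

m6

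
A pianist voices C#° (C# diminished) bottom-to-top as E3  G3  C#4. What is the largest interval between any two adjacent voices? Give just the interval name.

Adjacent intervals: E3→G3 = minor third; G3→C#4 = augmented fourth.
The largest is G3 to C#4, an augmented fourth (6 semitones).

augmented fourth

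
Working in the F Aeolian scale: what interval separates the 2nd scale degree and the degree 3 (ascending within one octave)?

minor second

Spelling the F Aeolian scale: F G Ab Bb C Db Eb.
2nd scale degree = G; 3rd degree = Ab.
From G to Ab: 1 semitone over a second = minor.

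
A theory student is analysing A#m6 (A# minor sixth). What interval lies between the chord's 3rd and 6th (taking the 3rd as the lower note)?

A# minor sixth is spelled A#-C#-E#-F##.
That puts C# below F##.
4 letter names make it a fourth; at 6 semitones (a half step wider than perfect) the quality is augmented.

A4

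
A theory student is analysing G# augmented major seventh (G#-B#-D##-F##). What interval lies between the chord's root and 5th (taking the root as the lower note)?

That puts G# below D##.
From G# to D##: 8 semitones over a fifth = augmented.

augmented 5th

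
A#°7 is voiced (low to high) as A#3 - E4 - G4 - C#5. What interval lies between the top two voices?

augmented fourth

Those voices are G4 and C#5.
G up to C# is 6 semitones, a half step wider than a perfect fourth, so the interval is augmented.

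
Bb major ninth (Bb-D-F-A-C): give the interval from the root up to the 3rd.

M3

The root is Bb and the 3rd is D.
Bb up to D spans 3 letter names and 4 semitones — a major third.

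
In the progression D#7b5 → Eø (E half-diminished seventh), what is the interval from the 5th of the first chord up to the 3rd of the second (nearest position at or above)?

minor seventh

The 5th of D#7b5 is A; the 3rd of Eø (E half-diminished seventh) is G.
A up to G is 10 semitones, a half step narrower than a major seventh, so the interval is minor.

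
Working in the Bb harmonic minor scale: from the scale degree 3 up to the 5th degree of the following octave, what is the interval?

major tenth

Bb harmonic minor: Bb C Db Eb F Gb A.
That puts Db below F.
From Db to F is 16 semitones, exactly the major tenth.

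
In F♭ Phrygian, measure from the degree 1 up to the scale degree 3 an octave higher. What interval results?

The scale runs F♭ G𝄫 A𝄫 B𝄫 C♭ D𝄫 E𝄫.
The degree 1 is F♭ and the 3rd scale degree (up an octave) is A𝄫.
10 letter names make it a tenth; at 15 semitones (a half step narrower than major) the quality is minor.

minor tenth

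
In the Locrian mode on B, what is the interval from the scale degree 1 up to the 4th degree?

perfect 4th

The scale runs B C D E F G A.
The scale degree 1 is B and the 4th scale degree is E.
Counting 4 letters and 5 half steps from B gives a perfect fourth.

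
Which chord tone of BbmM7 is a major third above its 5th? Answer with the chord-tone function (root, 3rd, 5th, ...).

7th

Spelling the chord: Bb Db F A.
The 5th is F. A major third above F is A.
A is the chord's 7th.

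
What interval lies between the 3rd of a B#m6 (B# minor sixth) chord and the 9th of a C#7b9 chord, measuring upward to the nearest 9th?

diminished octave

The 3rd of B#m6 (B# minor sixth) is D#; the 9th of C#7b9 is D.
D# up to D is 11 semitones, a half step narrower than a perfect octave, so the interval is diminished.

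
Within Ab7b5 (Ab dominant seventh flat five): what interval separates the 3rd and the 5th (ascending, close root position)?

Ab dominant seventh flat five: Ab C Ebb Gb.
The 3rd is C and the 5th is Ebb.
3 letter names make it a third; at 2 semitones (a whole step narrower than major) the quality is diminished.

diminished 3rd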